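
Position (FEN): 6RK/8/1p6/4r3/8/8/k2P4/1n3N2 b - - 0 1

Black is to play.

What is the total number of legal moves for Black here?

Black to move; king on a2.
In check: no.
Legal moves: Re8, Re7, Re6, Rh5+, Rg5, Rf5, Rd5, Rc5, Rb5, Ra5, Re4, Re3, Re2, Re1, Kb3, Ka3, Kb2, Ka1, Nc3, Na3, Nxd2, b5.
Count: 22.

22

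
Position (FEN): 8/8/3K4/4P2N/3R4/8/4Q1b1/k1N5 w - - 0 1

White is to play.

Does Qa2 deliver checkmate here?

yes

After Qa2: black king on a1; in check: yes, from the white queen on a2.
King squares — b1: attacked by Qa2; a2: attacked by Nc1; b2: attacked by Qa2.
Black has no legal moves → checkmate.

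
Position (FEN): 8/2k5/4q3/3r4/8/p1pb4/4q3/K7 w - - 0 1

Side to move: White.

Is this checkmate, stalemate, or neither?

stalemate

White to move; white king on a1.
In check: no.
King squares — b1: attacked by Bd3; a2: attacked by Qe2; b2: attacked by Qe2.
Legal moves for White: none.
Not in check and no legal moves → stalemate.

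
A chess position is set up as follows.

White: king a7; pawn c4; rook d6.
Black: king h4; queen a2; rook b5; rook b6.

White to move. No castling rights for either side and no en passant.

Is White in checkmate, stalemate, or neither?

White to move; white king on a7.
In check: yes, from the black queen on a2.
King squares — a6: attacked by Qa2; b6: attacked by Rb5; b7: attacked by Rb6; a8: attacked by Qa2; b8: attacked by Rb6.
Legal moves for White: none.
In check with no legal moves → checkmate.

checkmate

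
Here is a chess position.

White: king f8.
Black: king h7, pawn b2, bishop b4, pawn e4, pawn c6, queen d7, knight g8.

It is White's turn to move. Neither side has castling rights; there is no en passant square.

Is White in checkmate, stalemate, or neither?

White to move; white king on f8.
In check: yes, from the black bishop on b4.
King squares — e7: attacked by Bb4; f7: attacked by Qd7; g7: attacked by Qd7; e8: attacked by Qd7; g8: attacked by Kh7.
Legal moves for White: none.
In check with no legal moves → checkmate.

checkmate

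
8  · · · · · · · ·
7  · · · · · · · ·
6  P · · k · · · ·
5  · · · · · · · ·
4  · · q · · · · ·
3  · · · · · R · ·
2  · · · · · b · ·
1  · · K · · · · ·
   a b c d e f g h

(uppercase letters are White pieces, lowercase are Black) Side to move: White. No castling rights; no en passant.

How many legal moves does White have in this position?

White to move; king on c1.
In check: yes, from the black queen on c4.
Legal moves: Kd2, Kb2, Kd1, Kb1, Rc3.
Count: 5.

5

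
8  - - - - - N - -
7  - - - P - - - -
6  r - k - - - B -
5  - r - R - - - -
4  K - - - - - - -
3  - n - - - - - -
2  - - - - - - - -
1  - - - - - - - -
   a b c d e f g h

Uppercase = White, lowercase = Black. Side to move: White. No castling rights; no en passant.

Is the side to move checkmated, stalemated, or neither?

checkmate

White to move; white king on a4.
In check: yes, from the black rook on a6.
King squares — a3: attacked by Ra6; b3: attacked by Rb5; b4: attacked by Rb5; a5: attacked by Nb3; b5: attacked by Kc6.
Legal moves for White: none.
In check with no legal moves → checkmate.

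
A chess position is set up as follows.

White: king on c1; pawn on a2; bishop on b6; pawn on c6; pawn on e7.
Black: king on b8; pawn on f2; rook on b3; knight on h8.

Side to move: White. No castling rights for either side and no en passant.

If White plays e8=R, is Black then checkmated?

After e8=R: black king on b8; in check: yes, from the white rook on e8.
King squares — a7: attacked by Bb6; b7: attacked by Pc6; c7: attacked by Bb6; a8: attacked by Re8; c8: attacked by Re8.
Black has no legal moves → checkmate.

yes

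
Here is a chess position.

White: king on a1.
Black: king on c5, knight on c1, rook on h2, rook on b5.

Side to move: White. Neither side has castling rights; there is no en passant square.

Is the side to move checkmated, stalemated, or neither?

White to move; white king on a1.
In check: no.
King squares — b1: attacked by Rb5; a2: attacked by Nc1; b2: attacked by Rh2.
Legal moves for White: none.
Not in check and no legal moves → stalemate.

stalemate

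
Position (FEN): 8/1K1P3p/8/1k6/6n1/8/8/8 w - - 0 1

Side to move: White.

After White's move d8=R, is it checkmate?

no

After d8=R: black king on b5; in check: no.
Black is not in check, so this cannot be checkmate.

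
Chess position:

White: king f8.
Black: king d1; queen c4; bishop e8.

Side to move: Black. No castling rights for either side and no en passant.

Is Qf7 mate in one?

After Qf7: white king on f8; in check: yes, from the black queen on f7.
King squares — e7: attacked by Qf7; f7: attacked by Be8; g7: attacked by Qf7; e8: attacked by Qf7; g8: attacked by Qf7.
White has no legal moves → checkmate.

yes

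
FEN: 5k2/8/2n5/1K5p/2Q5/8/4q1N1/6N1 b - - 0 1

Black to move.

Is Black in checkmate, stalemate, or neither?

Black to move; black king on f8.
In check: no.
Legal moves for Black include: Ke8, Kg7, Ke7, Nd8, Nb8, Ne7, Na7+, Ne5, Na5, Nd4+, Nb4, Qe8, Qe7, Qe6, Qe5+, Qg4, Qe4, Qxc4+, ... (list truncated; more exist).
Black has legal moves and is not in check → neither.

neither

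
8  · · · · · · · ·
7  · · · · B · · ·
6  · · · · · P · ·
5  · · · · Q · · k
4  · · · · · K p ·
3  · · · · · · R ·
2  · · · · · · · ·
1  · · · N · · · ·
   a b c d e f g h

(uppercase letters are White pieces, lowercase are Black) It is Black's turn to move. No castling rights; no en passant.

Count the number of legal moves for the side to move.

3

Black to move; king on h5.
In check: yes, from the white queen on e5.
Legal moves: Kh6, Kg6, Kh4.
Count: 3.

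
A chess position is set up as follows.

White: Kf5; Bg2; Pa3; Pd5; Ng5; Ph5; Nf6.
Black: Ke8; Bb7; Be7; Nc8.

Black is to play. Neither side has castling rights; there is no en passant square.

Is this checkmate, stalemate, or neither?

neither

Black to move; black king on e8.
In check: yes, from the white knight on f6.
King squares — d7: attacked by Nf6; e7: own bishop; f7: attacked by Ng5; d8: available; f8: available.
Legal moves for Black: Kf8, Kd8, Bxf6.
Black is in check but has 3 legal moves → neither.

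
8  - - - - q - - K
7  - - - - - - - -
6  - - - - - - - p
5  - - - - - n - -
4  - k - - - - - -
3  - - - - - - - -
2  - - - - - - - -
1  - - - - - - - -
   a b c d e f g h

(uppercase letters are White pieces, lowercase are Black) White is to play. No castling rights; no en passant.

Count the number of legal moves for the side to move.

1

White to move; king on h8.
In check: yes, from the black queen on e8.
Legal moves: Kh7.
Count: 1.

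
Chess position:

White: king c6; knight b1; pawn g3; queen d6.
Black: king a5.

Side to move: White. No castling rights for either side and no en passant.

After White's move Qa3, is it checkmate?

yes

After Qa3: black king on a5; in check: yes, from the white queen on a3.
King squares — a4: attacked by Qa3; b4: attacked by Qa3; b5: attacked by Kc6; a6: attacked by Qa3; b6: attacked by Kc6.
Black has no legal moves → checkmate.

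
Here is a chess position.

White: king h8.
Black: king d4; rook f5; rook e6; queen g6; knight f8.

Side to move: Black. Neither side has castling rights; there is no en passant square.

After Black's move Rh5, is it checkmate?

After Rh5: white king on h8; in check: yes, from the black rook on h5.
King squares — g7: attacked by Qg6; h7: attacked by Rh5; g8: attacked by Qg6.
White has no legal moves → checkmate.

yes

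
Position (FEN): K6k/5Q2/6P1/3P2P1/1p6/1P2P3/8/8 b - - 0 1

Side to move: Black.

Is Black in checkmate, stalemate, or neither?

stalemate

Black to move; black king on h8.
In check: no.
King squares — g7: attacked by Qf7; h7: attacked by Pg6; g8: attacked by Qf7.
Legal moves for Black: none.
Not in check and no legal moves → stalemate.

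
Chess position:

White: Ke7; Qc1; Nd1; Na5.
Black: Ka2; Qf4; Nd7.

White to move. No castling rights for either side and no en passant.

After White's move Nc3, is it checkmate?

yes

After Nc3: black king on a2; in check: yes, from the white knight on c3.
King squares — a1: attacked by Qc1; b1: attacked by Qc1; b2: attacked by Qc1; a3: attacked by Qc1; b3: attacked by Na5.
Black has no legal moves → checkmate.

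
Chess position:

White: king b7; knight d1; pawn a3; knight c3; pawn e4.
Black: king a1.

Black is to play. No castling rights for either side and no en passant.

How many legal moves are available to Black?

0

Black to move; king on a1.
In check: no.
Legal moves: none.
Count: 0.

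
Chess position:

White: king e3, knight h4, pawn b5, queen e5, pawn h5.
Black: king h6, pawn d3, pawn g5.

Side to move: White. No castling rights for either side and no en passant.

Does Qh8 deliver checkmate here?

After Qh8: black king on h6; in check: yes, from the white queen on h8.
King squares — g5: own pawn; h5: attacked by Qh8; g6: attacked by Nh4; g7: attacked by Qh8; h7: attacked by Qh8.
Black has no legal moves → checkmate.

yes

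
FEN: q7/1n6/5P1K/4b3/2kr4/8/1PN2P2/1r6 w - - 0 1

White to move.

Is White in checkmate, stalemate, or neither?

neither

White to move; white king on h6.
In check: no.
Legal moves for White: Kh7, Kg7, Kg6, Kh5, Kg5, Nxd4, Nb4, Ne3+, Na3+, Ne1, Na1, f7, f3, b3+, f4, b4.
White has 16 legal moves and is not in check → neither.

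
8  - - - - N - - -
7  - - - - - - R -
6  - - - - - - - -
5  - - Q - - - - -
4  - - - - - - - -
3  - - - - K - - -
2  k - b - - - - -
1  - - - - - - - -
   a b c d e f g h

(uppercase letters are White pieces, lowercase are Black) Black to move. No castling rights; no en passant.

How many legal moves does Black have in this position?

Black to move; king on a2.
In check: no.
Legal moves: Bh7, Bg6, Bf5, Be4, Ba4, Bd3, Bb3, Bd1, Bb1, Kb3, Kb2, Kb1, Ka1.
Count: 13.

13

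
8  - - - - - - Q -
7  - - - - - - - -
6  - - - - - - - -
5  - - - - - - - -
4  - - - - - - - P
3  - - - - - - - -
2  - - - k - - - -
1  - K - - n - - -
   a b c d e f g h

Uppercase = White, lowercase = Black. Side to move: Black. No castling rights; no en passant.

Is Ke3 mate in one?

After Ke3: white king on b1; in check: no.
White is not in check, so this cannot be checkmate.

no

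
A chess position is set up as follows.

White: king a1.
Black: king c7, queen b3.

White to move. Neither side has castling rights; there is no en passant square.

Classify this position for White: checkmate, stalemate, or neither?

stalemate

White to move; white king on a1.
In check: no.
King squares — b1: attacked by Qb3; a2: attacked by Qb3; b2: attacked by Qb3.
Legal moves for White: none.
Not in check and no legal moves → stalemate.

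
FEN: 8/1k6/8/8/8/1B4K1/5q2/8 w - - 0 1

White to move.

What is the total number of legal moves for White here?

3

White to move; king on g3.
In check: yes, from the black queen on f2.
Legal moves: Kg4, Kh3, Kxf2.
Count: 3.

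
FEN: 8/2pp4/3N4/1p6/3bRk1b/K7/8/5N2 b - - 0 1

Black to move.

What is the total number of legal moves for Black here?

Black to move; king on f4.
In check: yes, from the white rook on e4.
Legal moves: Kg5, Kf3.
Count: 2.

2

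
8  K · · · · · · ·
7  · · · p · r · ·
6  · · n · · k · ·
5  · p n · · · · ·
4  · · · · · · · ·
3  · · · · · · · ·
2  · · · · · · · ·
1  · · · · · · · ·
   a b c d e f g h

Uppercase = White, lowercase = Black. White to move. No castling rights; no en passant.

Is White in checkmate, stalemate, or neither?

stalemate

White to move; white king on a8.
In check: no.
King squares — a7: attacked by Nc6; b7: attacked by Nc5; b8: attacked by Nc6.
Legal moves for White: none.
Not in check and no legal moves → stalemate.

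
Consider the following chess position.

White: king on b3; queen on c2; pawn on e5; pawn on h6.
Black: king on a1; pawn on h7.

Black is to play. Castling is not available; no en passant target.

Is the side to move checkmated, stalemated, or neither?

Black to move; black king on a1.
In check: no.
King squares — b1: attacked by Qc2; a2: attacked by Qc2; b2: attacked by Qc2.
Legal moves for Black: none.
Not in check and no legal moves → stalemate.

stalemate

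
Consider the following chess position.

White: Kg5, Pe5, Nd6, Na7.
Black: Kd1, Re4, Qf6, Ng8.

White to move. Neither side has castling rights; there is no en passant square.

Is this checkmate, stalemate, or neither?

White to move; white king on g5.
In check: yes, from the black queen on f6.
King squares — f4: attacked by Re4; g4: attacked by Re4; h4: attacked by Re4; f5: attacked by Qf6; h5: available; f6: attacked by Ng8; g6: attacked by Qf6; h6: attacked by Qf6.
Legal moves for White: Kh5, exf6.
White is in check but has 2 legal moves → neither.

neither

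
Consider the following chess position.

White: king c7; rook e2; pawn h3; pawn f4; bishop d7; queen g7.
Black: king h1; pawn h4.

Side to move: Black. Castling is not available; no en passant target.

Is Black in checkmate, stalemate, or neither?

Black to move; black king on h1.
In check: no.
King squares — g1: attacked by Qg7; g2: attacked by Re2; h2: attacked by Re2.
Legal moves for Black: none.
Not in check and no legal moves → stalemate.

stalemate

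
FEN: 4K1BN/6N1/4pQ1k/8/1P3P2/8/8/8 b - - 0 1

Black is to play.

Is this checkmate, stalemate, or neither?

Black to move; black king on h6.
In check: yes, from the white queen on f6.
King squares — g5: attacked by Pf4; h5: attacked by Ng7; g6: attacked by Qf6; g7: attacked by Qf6; h7: attacked by Bg8.
Legal moves for Black: none.
In check with no legal moves → checkmate.

checkmate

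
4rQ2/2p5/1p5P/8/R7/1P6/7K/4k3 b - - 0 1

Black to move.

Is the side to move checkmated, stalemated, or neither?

Black to move; black king on e1.
In check: no.
Legal moves for Black: Rxf8, Rd8, Rc8, Rb8, Ra8, Re7, Re6, Re5, Re4, Re3, Re2+, Ke2, Kd2, Kd1, c6, b5, c5.
Black has 17 legal moves and is not in check → neither.

neither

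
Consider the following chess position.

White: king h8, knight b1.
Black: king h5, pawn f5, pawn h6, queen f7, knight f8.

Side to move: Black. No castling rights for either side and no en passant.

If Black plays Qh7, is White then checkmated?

After Qh7: white king on h8; in check: yes, from the black queen on h7.
King squares — g7: attacked by Qh7; h7: attacked by Nf8; g8: attacked by Qh7.
White has no legal moves → checkmate.

yes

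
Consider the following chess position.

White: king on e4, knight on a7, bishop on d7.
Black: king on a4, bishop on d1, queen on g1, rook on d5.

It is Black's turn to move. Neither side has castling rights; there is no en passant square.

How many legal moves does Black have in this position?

Black to move; king on a4.
In check: yes, from the white bishop on d7.
Legal moves: Ka5, Kb4, Kb3, Ka3, Rxd7, Rb5.
Count: 6.

6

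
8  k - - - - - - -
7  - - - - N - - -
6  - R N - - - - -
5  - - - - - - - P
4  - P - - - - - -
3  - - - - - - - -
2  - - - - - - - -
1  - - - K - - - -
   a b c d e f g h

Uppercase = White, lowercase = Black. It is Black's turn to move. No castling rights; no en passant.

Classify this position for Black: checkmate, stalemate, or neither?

Black to move; black king on a8.
In check: no.
King squares — a7: attacked by Nc6; b7: attacked by Rb6; b8: attacked by Rb6.
Legal moves for Black: none.
Not in check and no legal moves → stalemate.

stalemate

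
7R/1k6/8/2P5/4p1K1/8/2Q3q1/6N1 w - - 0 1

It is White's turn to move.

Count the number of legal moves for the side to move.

White to move; king on g4.
In check: yes, from the black queen on g2.
Legal moves: Kh5, Kf5, Kh4, Kf4, Qxg2.
Count: 5.

5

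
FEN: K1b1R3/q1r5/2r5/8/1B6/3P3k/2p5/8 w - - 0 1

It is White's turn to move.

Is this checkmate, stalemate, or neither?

checkmate

White to move; white king on a8.
In check: yes, from the black queen on a7.
King squares — a7: attacked by Rc7; b7: attacked by Qa7; b8: attacked by Qa7.
Legal moves for White: none.
In check with no legal moves → checkmate.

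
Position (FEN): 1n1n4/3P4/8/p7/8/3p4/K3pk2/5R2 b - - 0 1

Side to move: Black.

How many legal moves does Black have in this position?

8

Black to move; king on f2.
In check: yes, from the white rook on f1.
Legal moves: Kg3, Ke3, Kg2, Kxf1, exf1=Q, exf1=R, exf1=B, exf1=N.
Count: 8.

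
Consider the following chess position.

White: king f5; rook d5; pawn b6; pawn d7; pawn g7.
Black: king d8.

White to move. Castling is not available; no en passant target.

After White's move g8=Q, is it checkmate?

After g8=Q: black king on d8; in check: yes, from the white queen on g8.
Black has 1 legal reply: Ke7.
In check but a legal move exists → not checkmate.

no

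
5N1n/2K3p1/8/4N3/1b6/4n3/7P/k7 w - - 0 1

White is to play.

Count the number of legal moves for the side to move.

21

White to move; king on c7.
In check: no.
Legal moves: Nh7, Nfd7, Nfg6, Ne6, Kd8, Kc8, Kb8, Kd7, Kb7, Kc6, Kb6, Nf7, Ned7, Neg6, Nc6, Ng4, Nc4, Nf3, Nd3, h3, h4.
Count: 21.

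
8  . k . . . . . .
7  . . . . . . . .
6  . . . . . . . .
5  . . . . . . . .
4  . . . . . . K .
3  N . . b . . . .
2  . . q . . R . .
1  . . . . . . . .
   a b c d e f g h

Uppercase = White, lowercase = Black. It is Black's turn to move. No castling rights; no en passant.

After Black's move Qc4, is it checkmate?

After Qc4: white king on g4; in check: yes, from the black queen on c4.
White has 7 legal replies: Kh5, Kg5, Kh3, Kg3, Kf3, Nxc4, Rf4.
In check but a legal move exists → not checkmate.

no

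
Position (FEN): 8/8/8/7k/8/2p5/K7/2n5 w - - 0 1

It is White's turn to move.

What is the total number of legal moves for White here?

White to move; king on a2.
In check: yes, from the black knight on c1.
Legal moves: Ka3, Kb1, Ka1.
Count: 3.

3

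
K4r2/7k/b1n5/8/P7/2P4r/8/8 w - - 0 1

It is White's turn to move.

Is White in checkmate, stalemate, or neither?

checkmate

White to move; white king on a8.
In check: yes, from the black rook on f8.
King squares — a7: attacked by Nc6; b7: attacked by Ba6; b8: attacked by Nc6.
Legal moves for White: none.
In check with no legal moves → checkmate.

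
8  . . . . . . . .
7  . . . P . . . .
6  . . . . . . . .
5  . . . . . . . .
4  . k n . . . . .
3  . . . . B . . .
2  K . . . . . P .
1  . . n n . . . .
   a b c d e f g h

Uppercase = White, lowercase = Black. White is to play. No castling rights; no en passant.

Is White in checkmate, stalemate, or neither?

neither

White to move; white king on a2.
In check: yes, from the black knight on c1.
Legal moves for White: Kb1, Ka1, Bxc1.
White is in check but has 3 legal moves → neither.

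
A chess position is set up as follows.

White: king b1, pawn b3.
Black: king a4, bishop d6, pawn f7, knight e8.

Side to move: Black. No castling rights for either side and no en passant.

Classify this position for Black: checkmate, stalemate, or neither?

Black to move; black king on a4.
In check: yes, from the white pawn on b3.
Legal moves for Black: Kb5, Ka5, Kb4, Kxb3, Ka3.
Black is in check but has 5 legal moves → neither.

neither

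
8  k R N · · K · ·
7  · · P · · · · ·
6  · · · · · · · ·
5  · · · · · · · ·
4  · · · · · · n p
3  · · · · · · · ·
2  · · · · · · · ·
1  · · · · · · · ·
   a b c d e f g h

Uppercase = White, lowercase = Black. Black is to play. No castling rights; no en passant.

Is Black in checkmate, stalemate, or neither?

checkmate

Black to move; black king on a8.
In check: yes, from the white rook on b8.
King squares — a7: attacked by Nc8; b7: attacked by Rb8; b8: attacked by Pc7.
Legal moves for Black: none.
In check with no legal moves → checkmate.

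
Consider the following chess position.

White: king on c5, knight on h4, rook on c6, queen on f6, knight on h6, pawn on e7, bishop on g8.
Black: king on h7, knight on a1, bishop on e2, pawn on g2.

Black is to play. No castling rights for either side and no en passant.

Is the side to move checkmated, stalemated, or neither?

Black to move; black king on h7.
In check: yes, from the white bishop on g8.
King squares — g6: attacked by Nh4; h6: attacked by Qf6; g7: attacked by Qf6; g8: attacked by Nh6; h8: attacked by Qf6.
Legal moves for Black: none.
In check with no legal moves → checkmate.

checkmate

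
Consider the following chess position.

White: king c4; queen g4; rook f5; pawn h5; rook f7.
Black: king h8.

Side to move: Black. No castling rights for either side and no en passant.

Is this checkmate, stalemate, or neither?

Black to move; black king on h8.
In check: no.
King squares — g7: attacked by Qg4; h7: attacked by Rf7; g8: attacked by Qg4.
Legal moves for Black: none.
Not in check and no legal moves → stalemate.

stalemate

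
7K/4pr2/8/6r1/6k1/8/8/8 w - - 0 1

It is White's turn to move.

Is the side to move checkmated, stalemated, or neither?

stalemate

White to move; white king on h8.
In check: no.
King squares — g7: attacked by Rg5; h7: attacked by Rf7; g8: attacked by Rg5.
Legal moves for White: none.
Not in check and no legal moves → stalemate.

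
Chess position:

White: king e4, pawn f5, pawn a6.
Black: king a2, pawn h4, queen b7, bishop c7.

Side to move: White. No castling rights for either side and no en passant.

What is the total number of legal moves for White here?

4

White to move; king on e4.
In check: yes, from the black queen on b7.
Legal moves: Kd4, Ke3, Kd3, axb7.
Count: 4.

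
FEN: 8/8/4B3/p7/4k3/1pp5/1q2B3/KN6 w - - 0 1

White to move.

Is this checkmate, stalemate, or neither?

checkmate

White to move; white king on a1.
In check: yes, from the black queen on b2.
King squares — b1: own knight; a2: attacked by Qb2; b2: attacked by Pc3.
Legal moves for White: none.
In check with no legal moves → checkmate.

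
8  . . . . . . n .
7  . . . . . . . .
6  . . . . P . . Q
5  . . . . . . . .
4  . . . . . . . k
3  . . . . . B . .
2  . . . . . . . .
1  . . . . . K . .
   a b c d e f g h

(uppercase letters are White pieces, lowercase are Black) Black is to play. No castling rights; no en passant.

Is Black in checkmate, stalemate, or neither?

neither

Black to move; black king on h4.
In check: yes, from the white queen on h6.
Legal moves for Black: Kg3, Nxh6.
Black is in check but has 2 legal moves → neither.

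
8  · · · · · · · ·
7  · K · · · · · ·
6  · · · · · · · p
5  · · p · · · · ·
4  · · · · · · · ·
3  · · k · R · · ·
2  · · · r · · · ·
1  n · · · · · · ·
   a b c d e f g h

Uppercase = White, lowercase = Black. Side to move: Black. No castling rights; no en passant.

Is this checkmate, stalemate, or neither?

neither

Black to move; black king on c3.
In check: yes, from the white rook on e3.
King squares — b2: available; c2: available; d2: own rook; b3: attacked by Re3; d3: attacked by Re3; b4: available; c4: available; d4: available.
Legal moves for Black: Kd4, Kc4, Kb4, Kc2, Kb2, Rd3.
Black is in check but has 6 legal moves → neither.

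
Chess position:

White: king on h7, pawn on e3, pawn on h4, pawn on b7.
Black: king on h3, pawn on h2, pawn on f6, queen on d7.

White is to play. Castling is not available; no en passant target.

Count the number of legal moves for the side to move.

4

White to move; king on h7.
In check: yes, from the black queen on d7.
Legal moves: Kh8, Kg8, Kh6, Kg6.
Count: 4.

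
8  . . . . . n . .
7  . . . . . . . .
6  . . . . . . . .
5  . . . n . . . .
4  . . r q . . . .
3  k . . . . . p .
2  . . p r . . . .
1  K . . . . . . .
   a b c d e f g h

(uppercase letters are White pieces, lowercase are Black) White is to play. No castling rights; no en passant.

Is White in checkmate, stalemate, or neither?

White to move; white king on a1.
In check: yes, from the black queen on d4.
King squares — b1: attacked by Pc2; a2: attacked by Ka3; b2: attacked by Ka3.
Legal moves for White: none.
In check with no legal moves → checkmate.

checkmate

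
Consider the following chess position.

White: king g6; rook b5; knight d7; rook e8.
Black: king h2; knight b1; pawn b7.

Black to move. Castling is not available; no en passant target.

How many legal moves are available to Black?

Black to move; king on h2.
In check: no.
Legal moves: Kh3, Kg3, Kg2, Kh1, Kg1, Nc3, Na3, Nd2, b6.
Count: 9.

9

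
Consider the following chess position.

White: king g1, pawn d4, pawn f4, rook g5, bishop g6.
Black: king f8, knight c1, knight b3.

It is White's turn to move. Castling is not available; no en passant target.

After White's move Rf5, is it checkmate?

After Rf5: black king on f8; in check: yes, from the white rook on f5.
Black has 3 legal replies: Kg8, Kg7, Ke7.
In check but a legal move exists → not checkmate.

no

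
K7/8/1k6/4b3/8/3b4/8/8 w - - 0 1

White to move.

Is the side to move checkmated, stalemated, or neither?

White to move; white king on a8.
In check: no.
King squares — a7: attacked by Kb6; b7: attacked by Kb6; b8: attacked by Be5.
Legal moves for White: none.
Not in check and no legal moves → stalemate.

stalemate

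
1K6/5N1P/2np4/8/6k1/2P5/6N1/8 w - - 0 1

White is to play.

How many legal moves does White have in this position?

White to move; king on b8.
In check: yes, from the black knight on c6.
Legal moves: Kc8, Ka8, Kc7, Kb7.
Count: 4.

4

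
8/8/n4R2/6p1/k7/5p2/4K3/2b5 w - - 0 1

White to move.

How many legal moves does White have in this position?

7

White to move; king on e2.
In check: yes, from the black pawn on f3.
Legal moves: Kxf3, Kd3, Kf2, Kf1, Ke1, Kd1, Rxf3.
Count: 7.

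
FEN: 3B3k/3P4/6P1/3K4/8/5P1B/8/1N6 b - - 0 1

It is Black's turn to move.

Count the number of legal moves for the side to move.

Black to move; king on h8.
In check: no.
Legal moves: Kg8, Kg7.
Count: 2.

2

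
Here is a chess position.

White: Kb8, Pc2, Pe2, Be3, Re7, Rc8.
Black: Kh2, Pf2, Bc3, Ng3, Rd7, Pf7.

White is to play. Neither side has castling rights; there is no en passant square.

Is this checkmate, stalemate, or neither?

White to move; white king on b8.
In check: no.
Legal moves for White include: Rh8+, Rg8, Rf8, Rce8, Rd8, Rc7, Rc6, Rc5, Rc4, Rxc3, Ka8, Ree8, Rxf7, Rxd7, Re6, Re5, Re4, Ba7, ... (list truncated; more exist).
White has legal moves and is not in check → neither.

neither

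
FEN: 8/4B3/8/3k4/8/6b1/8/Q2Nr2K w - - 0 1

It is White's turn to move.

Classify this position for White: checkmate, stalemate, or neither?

neither

White to move; white king on h1.
In check: yes, from the black rook on e1.
King squares — g1: attacked by Re1; g2: available; h2: attacked by Bg3.
Legal moves for White: Kg2.
White is in check but has 1 legal move → neither.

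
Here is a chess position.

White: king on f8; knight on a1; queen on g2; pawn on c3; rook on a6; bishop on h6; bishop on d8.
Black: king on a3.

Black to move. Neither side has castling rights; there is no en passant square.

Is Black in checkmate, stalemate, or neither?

Black to move; black king on a3.
In check: yes, from the white rook on a6.
King squares — a2: attacked by Qg2; b2: attacked by Qg2; b3: attacked by Na1; a4: attacked by Ra6; b4: attacked by Pc3.
Legal moves for Black: none.
In check with no legal moves → checkmate.

checkmate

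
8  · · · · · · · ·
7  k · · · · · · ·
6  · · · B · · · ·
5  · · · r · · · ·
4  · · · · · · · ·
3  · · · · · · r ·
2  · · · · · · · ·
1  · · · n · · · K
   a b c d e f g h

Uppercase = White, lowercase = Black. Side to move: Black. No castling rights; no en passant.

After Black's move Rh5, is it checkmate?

yes

After Rh5: white king on h1; in check: yes, from the black rook on h5.
King squares — g1: attacked by Rg3; g2: attacked by Rg3; h2: attacked by Rh5.
White has no legal moves → checkmate.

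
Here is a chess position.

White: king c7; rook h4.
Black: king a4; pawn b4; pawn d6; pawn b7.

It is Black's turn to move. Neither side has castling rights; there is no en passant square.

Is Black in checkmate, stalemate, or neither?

neither

Black to move; black king on a4.
In check: no.
Legal moves for Black: Kb5, Ka5, Kb3, Ka3, b6, d5, b5.
Black has 7 legal moves and is not in check → neither.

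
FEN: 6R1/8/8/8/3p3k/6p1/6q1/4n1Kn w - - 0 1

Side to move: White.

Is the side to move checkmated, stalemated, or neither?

checkmate

White to move; white king on g1.
In check: yes, from the black queen on g2.
King squares — f1: attacked by Qg2; h1: attacked by Qg2; f2: attacked by Nh1; g2: attacked by Ne1; h2: attacked by Qg2.
Legal moves for White: none.
In check with no legal moves → checkmate.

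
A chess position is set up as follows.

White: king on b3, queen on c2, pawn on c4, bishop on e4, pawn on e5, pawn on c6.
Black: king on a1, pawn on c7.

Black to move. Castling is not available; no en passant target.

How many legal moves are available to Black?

0

Black to move; king on a1.
In check: no.
Legal moves: none.
Count: 0.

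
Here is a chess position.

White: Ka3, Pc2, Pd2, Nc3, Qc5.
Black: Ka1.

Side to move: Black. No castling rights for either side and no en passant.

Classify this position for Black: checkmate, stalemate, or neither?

stalemate

Black to move; black king on a1.
In check: no.
King squares — b1: attacked by Nc3; a2: attacked by Ka3; b2: attacked by Ka3.
Legal moves for Black: none.
Not in check and no legal moves → stalemate.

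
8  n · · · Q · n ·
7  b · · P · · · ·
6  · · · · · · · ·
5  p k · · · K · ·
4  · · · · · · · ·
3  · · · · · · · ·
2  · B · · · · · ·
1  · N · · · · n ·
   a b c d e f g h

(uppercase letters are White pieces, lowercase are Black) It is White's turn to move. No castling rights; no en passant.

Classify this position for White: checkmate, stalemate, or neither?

White to move; white king on f5.
In check: no.
Legal moves for White include: Qxg8, Qf8, Qd8, Qc8, Qb8+, Qxa8, Qf7, Qe7, Qg6, Qe6, Qh5, Qe5+, Qe4, Qe3, Qe2+, Qe1, Kg6, Ke6, ... (list truncated; more exist).
White has legal moves and is not in check → neither.

neither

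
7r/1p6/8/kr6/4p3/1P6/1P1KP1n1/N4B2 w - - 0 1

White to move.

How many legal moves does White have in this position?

8

White to move; king on d2.
In check: no.
Legal moves: Kc3, Kc2, Kd1, Kc1, Bxg2, Nc2, b4+, e3.
Count: 8.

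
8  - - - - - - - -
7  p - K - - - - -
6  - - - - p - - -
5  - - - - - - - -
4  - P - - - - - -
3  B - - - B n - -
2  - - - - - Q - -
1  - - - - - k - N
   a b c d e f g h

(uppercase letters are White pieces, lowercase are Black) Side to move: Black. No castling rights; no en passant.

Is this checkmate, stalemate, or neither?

Black to move; black king on f1.
In check: yes, from the white queen on f2.
King squares — e1: attacked by Qf2; g1: attacked by Qf2; e2: attacked by Qf2; f2: attacked by Nh1; g2: attacked by Qf2.
Legal moves for Black: none.
In check with no legal moves → checkmate.

checkmate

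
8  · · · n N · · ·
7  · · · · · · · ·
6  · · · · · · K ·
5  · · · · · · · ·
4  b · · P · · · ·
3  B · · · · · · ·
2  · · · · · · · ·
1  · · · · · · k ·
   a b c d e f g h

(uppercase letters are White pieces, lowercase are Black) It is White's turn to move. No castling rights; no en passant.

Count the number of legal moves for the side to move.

19

White to move; king on g6.
In check: no.
Legal moves: Ng7, Nc7, Nf6, Nd6, Kh7, Kg7, Kh6, Kf6, Kh5, Kg5, Kf5, Bf8, Be7, Bd6, Bc5, Bb4, Bb2, Bc1, d5.
Count: 19.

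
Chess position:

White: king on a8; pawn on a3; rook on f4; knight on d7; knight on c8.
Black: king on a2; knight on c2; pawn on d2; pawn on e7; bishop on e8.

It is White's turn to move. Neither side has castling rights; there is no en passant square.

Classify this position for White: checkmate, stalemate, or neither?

White to move; white king on a8.
In check: no.
Legal moves for White include: Nxe7, Na7, Nd6, Ncb6, Kb8, Kb7, Ka7, Nf8, Nb8, Nf6, Ndb6, Ne5, Nc5, Rf8, Rf7, Rf6, Rf5, Rh4, ... (list truncated; more exist).
White has legal moves and is not in check → neither.

neither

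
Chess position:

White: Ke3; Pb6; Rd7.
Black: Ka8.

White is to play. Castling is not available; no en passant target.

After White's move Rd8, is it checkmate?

After Rd8: black king on a8; in check: yes, from the white rook on d8.
Black has 1 legal reply: Kb7.
In check but a legal move exists → not checkmate.

no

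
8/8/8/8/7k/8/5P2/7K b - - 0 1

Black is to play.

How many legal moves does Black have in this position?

4

Black to move; king on h4.
In check: no.
Legal moves: Kh5, Kg5, Kg4, Kh3.
Count: 4.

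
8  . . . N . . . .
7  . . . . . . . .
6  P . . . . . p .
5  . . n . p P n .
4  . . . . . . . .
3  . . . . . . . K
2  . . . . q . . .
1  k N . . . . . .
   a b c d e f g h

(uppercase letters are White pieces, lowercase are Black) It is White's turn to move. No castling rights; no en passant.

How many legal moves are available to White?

2

White to move; king on h3.
In check: yes, from the black knight on g5.
Legal moves: Kh4, Kg3.
Count: 2.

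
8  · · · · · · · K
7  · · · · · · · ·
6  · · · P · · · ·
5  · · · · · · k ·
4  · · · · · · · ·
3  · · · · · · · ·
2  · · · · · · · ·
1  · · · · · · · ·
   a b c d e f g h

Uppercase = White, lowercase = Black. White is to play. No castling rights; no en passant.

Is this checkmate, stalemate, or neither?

neither

White to move; white king on h8.
In check: no.
Legal moves for White: Kg8, Kh7, Kg7, d7.
White has 4 legal moves and is not in check → neither.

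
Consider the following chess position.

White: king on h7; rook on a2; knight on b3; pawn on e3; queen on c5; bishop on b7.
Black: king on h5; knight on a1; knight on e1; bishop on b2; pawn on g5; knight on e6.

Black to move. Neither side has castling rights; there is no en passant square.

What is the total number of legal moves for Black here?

Black to move; king on h5.
In check: no.
Legal moves: Nf8+, Nd8, Ng7, Nc7, Nxc5, Nf4, Nd4, Kh4, Kg4, Bh8, Bg7, Bf6, Be5, Bd4, Bc3, Ba3, Bc1, Nf3, Nd3, Ng2, Nec2, Nxb3, Nac2.
Count: 23.

23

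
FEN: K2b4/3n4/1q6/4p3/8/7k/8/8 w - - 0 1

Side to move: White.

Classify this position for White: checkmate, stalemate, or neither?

stalemate

White to move; white king on a8.
In check: no.
King squares — a7: attacked by Qb6; b7: attacked by Qb6; b8: attacked by Qb6.
Legal moves for White: none.
Not in check and no legal moves → stalemate.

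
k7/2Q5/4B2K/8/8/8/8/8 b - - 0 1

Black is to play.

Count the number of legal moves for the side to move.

Black to move; king on a8.
In check: no.
Legal moves: none.
Count: 0.

0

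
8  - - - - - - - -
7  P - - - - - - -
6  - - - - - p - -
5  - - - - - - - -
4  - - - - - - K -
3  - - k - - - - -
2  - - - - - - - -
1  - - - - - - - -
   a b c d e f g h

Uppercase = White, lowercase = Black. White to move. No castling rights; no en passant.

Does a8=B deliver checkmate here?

no

After a8=B: black king on c3; in check: no.
Black is not in check, so this cannot be checkmate.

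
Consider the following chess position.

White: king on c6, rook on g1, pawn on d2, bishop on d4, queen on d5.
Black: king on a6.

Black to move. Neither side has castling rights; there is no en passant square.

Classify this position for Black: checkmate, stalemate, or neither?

stalemate

Black to move; black king on a6.
In check: no.
King squares — a5: attacked by Qd5; b5: attacked by Qd5; b6: attacked by Bd4; a7: attacked by Bd4; b7: attacked by Kc6.
Legal moves for Black: none.
Not in check and no legal moves → stalemate.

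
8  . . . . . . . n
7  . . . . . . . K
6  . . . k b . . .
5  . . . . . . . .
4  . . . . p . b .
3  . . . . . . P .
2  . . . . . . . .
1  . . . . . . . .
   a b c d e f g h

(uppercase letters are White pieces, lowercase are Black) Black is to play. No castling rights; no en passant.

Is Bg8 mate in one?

After Bg8: white king on h7; in check: yes, from the black bishop on g8.
White has 4 legal replies: Kxh8, Kxg8, Kg7, Kh6.
In check but a legal move exists → not checkmate.

no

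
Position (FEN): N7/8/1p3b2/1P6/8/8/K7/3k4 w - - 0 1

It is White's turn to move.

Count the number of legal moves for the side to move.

5

White to move; king on a2.
In check: no.
Legal moves: Nc7, Nxb6, Kb3, Ka3, Kb1.
Count: 5.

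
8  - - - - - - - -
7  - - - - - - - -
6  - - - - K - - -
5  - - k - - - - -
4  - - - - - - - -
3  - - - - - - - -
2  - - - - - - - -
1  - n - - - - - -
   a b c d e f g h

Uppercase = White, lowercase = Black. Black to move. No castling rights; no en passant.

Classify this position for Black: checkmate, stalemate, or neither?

Black to move; black king on c5.
In check: no.
Legal moves for Black: Kc6, Kb6, Kb5, Kd4, Kc4, Kb4, Nc3, Na3, Nd2.
Black has 9 legal moves and is not in check → neither.

neither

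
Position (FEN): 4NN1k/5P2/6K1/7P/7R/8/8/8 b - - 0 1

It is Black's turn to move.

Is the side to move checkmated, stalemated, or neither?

Black to move; black king on h8.
In check: no.
King squares — g7: attacked by Kg6; h7: attacked by Kg6; g8: attacked by Pf7.
Legal moves for Black: none.
Not in check and no legal moves → stalemate.

stalemate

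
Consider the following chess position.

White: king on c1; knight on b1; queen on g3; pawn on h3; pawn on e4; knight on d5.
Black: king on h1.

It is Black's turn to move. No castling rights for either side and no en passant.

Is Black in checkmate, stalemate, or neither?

Black to move; black king on h1.
In check: no.
King squares — g1: attacked by Qg3; g2: attacked by Qg3; h2: attacked by Qg3.
Legal moves for Black: none.
Not in check and no legal moves → stalemate.

stalemate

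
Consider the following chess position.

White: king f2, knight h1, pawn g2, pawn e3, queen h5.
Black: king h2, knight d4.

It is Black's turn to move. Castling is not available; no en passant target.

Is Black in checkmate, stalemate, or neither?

Black to move; black king on h2.
In check: yes, from the white queen on h5.
King squares — g1: attacked by Kf2; h1: attacked by Qh5; g2: attacked by Kf2; g3: attacked by Nh1; h3: attacked by Pg2.
Legal moves for Black: none.
In check with no legal moves → checkmate.

checkmate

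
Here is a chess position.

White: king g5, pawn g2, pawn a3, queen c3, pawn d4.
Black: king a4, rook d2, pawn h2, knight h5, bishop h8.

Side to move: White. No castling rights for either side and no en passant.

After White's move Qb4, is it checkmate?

yes

After Qb4: black king on a4; in check: yes, from the white queen on b4.
King squares — a3: attacked by Qb4; b3: attacked by Qb4; b4: attacked by Pa3; a5: attacked by Qb4; b5: attacked by Qb4.
Black has no legal moves → checkmate.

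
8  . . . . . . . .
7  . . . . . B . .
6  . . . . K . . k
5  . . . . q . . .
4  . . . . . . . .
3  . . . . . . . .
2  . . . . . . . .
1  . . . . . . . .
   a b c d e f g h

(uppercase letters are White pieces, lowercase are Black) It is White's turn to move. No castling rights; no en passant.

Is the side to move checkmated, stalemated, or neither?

White to move; white king on e6.
In check: yes, from the black queen on e5.
King squares — d5: attacked by Qe5; e5: available; f5: attacked by Qe5; d6: attacked by Qe5; f6: attacked by Qe5; d7: available; e7: attacked by Qe5; f7: own bishop.
Legal moves for White: Kd7, Kxe5.
White is in check but has 2 legal moves → neither.

neither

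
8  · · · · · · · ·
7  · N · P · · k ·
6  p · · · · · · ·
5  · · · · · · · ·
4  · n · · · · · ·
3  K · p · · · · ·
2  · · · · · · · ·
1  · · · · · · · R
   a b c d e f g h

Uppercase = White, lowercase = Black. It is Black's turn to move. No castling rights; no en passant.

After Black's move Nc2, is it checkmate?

After Nc2: white king on a3; in check: yes, from the black knight on c2.
White has 3 legal replies: Ka4, Kb3, Ka2.
In check but a legal move exists → not checkmate.

no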